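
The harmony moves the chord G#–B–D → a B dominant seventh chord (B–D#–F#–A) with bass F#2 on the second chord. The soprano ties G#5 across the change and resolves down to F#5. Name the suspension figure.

At the second chord the bass is F#2. The suspended G#5 lies a ninth above the bass; after resolving down by step to F#5, the interval above the bass becomes an octave.
Suspension figures are named by those two intervals: 9–8.

9–8 suspension.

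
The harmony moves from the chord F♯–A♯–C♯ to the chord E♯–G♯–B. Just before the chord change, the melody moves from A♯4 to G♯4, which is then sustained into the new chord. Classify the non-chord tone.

G♯4 is an anticipation.

The harmony at that moment is F♯ major triad (F♯, A♯, C♯); G♯4 is not a chord tone.
It is approached by step down from A♯4 and then sustained as the same pitch into the next harmony.
Arriving early and becoming a chord tone when the harmony changes — an anticipation.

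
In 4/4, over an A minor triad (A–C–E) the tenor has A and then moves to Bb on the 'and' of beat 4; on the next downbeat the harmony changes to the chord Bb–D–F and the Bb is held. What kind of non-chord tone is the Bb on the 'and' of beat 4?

The harmony at that moment is A minor triad (A, C, E); Bb is not a chord tone.
It is approached by step up from A and then sustained as the same pitch into the next harmony.
Arriving early and becoming a chord tone when the harmony changes — an anticipation.

Anticipation.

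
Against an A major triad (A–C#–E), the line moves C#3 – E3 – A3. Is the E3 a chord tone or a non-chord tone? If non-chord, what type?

Chord tone (the fifth of A major triad).

A major triad contains A, C#, E; E is the fifth, so it is a chord tone.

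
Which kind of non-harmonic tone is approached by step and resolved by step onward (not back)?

Approach: by step. Departure: by step, continuing in the same direction.
Stepwise on both sides with no change of direction means the note fills in the space between two different chord tones — a passing tone. (Had it turned back to its starting note it would be a neighbor tone instead.)

Passing tone.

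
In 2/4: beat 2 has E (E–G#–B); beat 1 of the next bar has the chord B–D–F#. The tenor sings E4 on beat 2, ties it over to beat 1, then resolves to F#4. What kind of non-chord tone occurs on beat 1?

The harmony at that moment is B minor triad (B, D, F#); E4 is not a chord tone.
It is held over (the same pitch as the preceding E4) and left by step up to F#4.
Held over from the previous chord and resolving up by step — a retardation.

Retardation.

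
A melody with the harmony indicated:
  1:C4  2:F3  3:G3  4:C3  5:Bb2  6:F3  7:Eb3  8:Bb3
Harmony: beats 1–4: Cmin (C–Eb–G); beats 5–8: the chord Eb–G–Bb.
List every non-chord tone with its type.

The harmony at that moment is C minor triad (C, Eb, G); F3 is not a chord tone.
It is approached by leap down from C4 and left by step up to G3.
Leap in, step out — an appoggiatura.
The harmony at that moment is Eb major triad (Eb, G, Bb); F3 is not a chord tone.
It is approached by leap up from Bb2 and left by step down to Eb3.
Leap in, step out — an appoggiatura.

F3 (beat 2) — appoggiatura; F3 (beat 6) — appoggiatura.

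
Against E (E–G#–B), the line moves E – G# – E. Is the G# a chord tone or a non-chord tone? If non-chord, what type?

E major triad contains E, G#, B; G# is the third, so it is a chord tone.

Chord tone (the third of E major triad).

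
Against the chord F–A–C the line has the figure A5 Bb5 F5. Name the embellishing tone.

Bb5 is an escape tone.

The harmony at that moment is F major triad (F, A, C); Bb5 is not a chord tone.
It is approached by step up from A5 and left by leap down to F5.
Step in, leap out — an escape tone.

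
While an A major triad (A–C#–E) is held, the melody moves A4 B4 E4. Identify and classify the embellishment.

The harmony at that moment is A major triad (A, C#, E); B4 is not a chord tone.
It is approached by step up from A4 and left by leap down to E4.
Step in, leap out — an escape tone.

B4 is an escape tone.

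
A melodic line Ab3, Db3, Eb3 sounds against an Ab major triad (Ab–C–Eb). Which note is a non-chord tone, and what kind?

The harmony at that moment is Ab major triad (Ab, C, Eb); Db3 is not a chord tone.
It is approached by leap down from Ab3 and left by step up to Eb3.
Leap in, step out — an appoggiatura.

Db3 is an appoggiatura.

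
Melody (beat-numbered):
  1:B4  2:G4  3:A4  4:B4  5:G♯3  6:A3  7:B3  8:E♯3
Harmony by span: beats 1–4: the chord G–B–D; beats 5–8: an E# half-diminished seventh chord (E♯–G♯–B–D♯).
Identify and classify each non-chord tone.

A4 (beat 3) — passing tone; A3 (beat 6) — passing tone.

The harmony at that moment is G major triad (G, B, D); A4 is not a chord tone.
It is approached by step up from G4 and left by step up to B4.
Step in, step out in the same direction — a passing tone.
The harmony at that moment is E♯ half-diminished seventh chord (E♯, G♯, B, D♯); A3 is not a chord tone.
It is approached by step up from G♯3 and left by step up to B3.
Step in, step out in the same direction — a passing tone.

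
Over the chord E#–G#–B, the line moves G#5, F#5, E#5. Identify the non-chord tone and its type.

The harmony at that moment is E# diminished triad (E#, G#, B); F#5 is not a chord tone.
It is approached by step down from G#5 and left by step down to E#5.
Step in, step out in the same direction — a passing tone.

F#5 is a passing tone.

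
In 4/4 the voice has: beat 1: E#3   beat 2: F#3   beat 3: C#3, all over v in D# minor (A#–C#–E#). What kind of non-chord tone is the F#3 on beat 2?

The harmony at that moment is A# minor triad (A#, C#, E#); F#3 is not a chord tone.
It is approached by step up from E#3 and left by leap down to C#3.
Step in, leap out, on a weak beat — an escape tone.

Escape tone.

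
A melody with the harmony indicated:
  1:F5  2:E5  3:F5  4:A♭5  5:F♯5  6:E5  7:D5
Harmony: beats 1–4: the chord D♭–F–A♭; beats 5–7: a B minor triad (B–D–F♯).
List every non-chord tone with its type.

The harmony at that moment is D♭ major triad (D♭, F, A♭); E5 is not a chord tone.
It is approached by step down from F5 and left by step up to F5.
Step away and step back to the same note — a neighbor tone (lower neighbor).
The harmony at that moment is B minor triad (B, D, F♯); E5 is not a chord tone.
It is approached by step down from F♯5 and left by step down to D5.
Step in, step out in the same direction — a passing tone.

E5 (beat 2) — neighbor tone; E5 (beat 6) — passing tone.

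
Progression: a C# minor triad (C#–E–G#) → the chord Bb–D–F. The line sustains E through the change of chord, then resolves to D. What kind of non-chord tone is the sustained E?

E is a suspension.

The harmony at that moment is Bb major triad (Bb, D, F); E is not a chord tone.
It is held over (the same pitch as the preceding E) and left by step down to D.
Held over from the previous chord and resolving down by step — a suspension.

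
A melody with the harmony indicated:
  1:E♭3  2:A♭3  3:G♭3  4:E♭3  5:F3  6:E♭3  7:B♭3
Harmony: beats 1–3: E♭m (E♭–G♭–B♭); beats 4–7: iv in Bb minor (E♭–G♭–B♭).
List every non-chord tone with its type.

The harmony at that moment is E♭ minor triad (E♭, G♭, B♭); A♭3 is not a chord tone.
It is approached by leap up from E♭3 and left by step down to G♭3.
Leap in, step out — an appoggiatura.
The harmony at that moment is E♭ minor triad (E♭, G♭, B♭); F3 is not a chord tone.
It is approached by step up from E♭3 and left by step down to E♭3.
Step away and step back to the same note — a neighbor tone (upper neighbor).

A♭3 (beat 2) — appoggiatura; F3 (beat 5) — neighbor tone.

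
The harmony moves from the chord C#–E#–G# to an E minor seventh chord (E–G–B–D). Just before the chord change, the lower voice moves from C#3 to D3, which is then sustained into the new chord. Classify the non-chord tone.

D3 is an anticipation.

The harmony at that moment is C# major triad (C#, E#, G#); D3 is not a chord tone.
It is approached by step up from C#3 and then sustained as the same pitch into the next harmony.
Arriving early and becoming a chord tone when the harmony changes — an anticipation.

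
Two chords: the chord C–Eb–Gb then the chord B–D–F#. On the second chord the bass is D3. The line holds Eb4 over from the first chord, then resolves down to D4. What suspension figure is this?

9–8 suspension.

At the second chord the bass is D3. The suspended Eb4 lies a ninth above the bass; after resolving down by step to D4, the interval above the bass becomes an octave.
Suspension figures are named by those two intervals: 9–8.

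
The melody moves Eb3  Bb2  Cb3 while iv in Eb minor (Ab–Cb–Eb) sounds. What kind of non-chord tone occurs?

Bb2 is an appoggiatura.

The harmony at that moment is Ab minor triad (Ab, Cb, Eb); Bb2 is not a chord tone.
It is approached by leap down from Eb3 and left by step up to Cb3.
Leap in, step out — an appoggiatura.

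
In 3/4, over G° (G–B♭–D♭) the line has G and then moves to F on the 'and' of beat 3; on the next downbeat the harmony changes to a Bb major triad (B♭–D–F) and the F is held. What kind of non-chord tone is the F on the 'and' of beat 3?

Anticipation.

The harmony at that moment is G diminished triad (G, B♭, D♭); F is not a chord tone.
It is approached by step down from G and then sustained as the same pitch into the next harmony.
Arriving early and becoming a chord tone when the harmony changes — an anticipation.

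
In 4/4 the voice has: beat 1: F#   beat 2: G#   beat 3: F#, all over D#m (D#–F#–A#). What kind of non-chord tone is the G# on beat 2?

The harmony at that moment is D# minor triad (D#, F#, A#); G# is not a chord tone.
It is approached by step up from F# and left by step down to F#.
Step away and step back to the same note — a neighbor tone (upper neighbor).

Upper neighbor tone.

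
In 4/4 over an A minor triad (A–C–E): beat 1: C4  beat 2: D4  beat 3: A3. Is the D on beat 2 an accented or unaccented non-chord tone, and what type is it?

Unaccented escape tone.

The harmony at that moment is A minor triad (A, C, E); D4 is not a chord tone.
It is approached by step up from C4 and left by leap down to A3.
Step in, leap out — an escape tone.
It falls on a weak beat, so it is unaccented.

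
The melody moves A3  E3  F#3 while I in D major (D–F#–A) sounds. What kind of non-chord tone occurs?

The harmony at that moment is D major triad (D, F#, A); E3 is not a chord tone.
It is approached by leap down from A3 and left by step up to F#3.
Leap in, step out — an appoggiatura.

E3 is an appoggiatura.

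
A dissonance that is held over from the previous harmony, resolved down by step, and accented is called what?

Suspension.

Approach: by preparation — the pitch is first a chord tone, then held (tied or repeated) while the harmony changes under it. Departure: down by step. Metric position: strong.
A prepared dissonance that resolves downward by step — a suspension. (The same figure resolving upward would be a retardation.)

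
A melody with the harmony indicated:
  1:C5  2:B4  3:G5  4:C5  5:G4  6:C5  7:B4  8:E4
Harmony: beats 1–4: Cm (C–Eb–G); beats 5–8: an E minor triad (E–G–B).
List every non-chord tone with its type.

B4 (beat 2) — escape tone; C5 (beat 6) — appoggiatura.

The harmony at that moment is C minor triad (C, Eb, G); B4 is not a chord tone.
It is approached by step down from C5 and left by leap up to G5.
Step in, leap out — an escape tone.
The harmony at that moment is E minor triad (E, G, B); C5 is not a chord tone.
It is approached by leap up from G4 and left by step down to B4.
Leap in, step out — an appoggiatura.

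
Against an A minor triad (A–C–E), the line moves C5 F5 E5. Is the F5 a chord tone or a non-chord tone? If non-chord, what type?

Non-chord tone — an appoggiatura.

The harmony at that moment is A minor triad (A, C, E); F5 is not a chord tone.
It is approached by leap up from C5 and left by step down to E5.
Leap in, step out — an appoggiatura.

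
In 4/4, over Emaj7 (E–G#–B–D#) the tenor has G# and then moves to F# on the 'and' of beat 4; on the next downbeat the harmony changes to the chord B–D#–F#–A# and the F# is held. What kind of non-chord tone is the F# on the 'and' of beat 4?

Anticipation.

The harmony at that moment is E major seventh chord (E, G#, B, D#); F# is not a chord tone.
It is approached by step down from G# and then sustained as the same pitch into the next harmony.
Arriving early and becoming a chord tone when the harmony changes — an anticipation.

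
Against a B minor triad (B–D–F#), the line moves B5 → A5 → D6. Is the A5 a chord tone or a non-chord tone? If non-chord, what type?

The harmony at that moment is B minor triad (B, D, F#); A5 is not a chord tone.
It is approached by step down from B5 and left by leap up to D6.
Step in, leap out — an escape tone.

Non-chord tone — an escape tone.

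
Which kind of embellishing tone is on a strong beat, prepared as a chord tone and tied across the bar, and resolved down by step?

Approach: by preparation — the pitch is first a chord tone, then held (tied or repeated) while the harmony changes under it. Departure: down by step. Metric position: strong.
A prepared dissonance that resolves downward by step — a suspension. (The same figure resolving upward would be a retardation.)

Suspension.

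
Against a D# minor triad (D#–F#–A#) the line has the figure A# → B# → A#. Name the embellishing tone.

B# is a neighbor tone.

The harmony at that moment is D# minor triad (D#, F#, A#); B# is not a chord tone.
It is approached by step up from A# and left by step down to A#.
Step away and step back to the same note — a neighbor tone (upper neighbor).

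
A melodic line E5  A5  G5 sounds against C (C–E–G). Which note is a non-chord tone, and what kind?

The harmony at that moment is C major triad (C, E, G); A5 is not a chord tone.
It is approached by leap up from E5 and left by step down to G5.
Leap in, step out — an appoggiatura.

A5 is an appoggiatura.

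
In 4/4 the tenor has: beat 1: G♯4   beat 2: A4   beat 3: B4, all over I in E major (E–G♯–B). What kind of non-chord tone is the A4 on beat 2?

Passing tone.

The harmony at that moment is E major triad (E, G♯, B); A4 is not a chord tone.
It is approached by step up from G♯4 and left by step up to B4.
Step in, step out in the same direction — a passing tone.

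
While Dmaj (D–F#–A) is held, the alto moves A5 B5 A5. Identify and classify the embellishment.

B5 is a neighbor tone.

The harmony at that moment is D major triad (D, F#, A); B5 is not a chord tone.
It is approached by step up from A5 and left by step down to A5.
Step away and step back to the same note — a neighbor tone (upper neighbor).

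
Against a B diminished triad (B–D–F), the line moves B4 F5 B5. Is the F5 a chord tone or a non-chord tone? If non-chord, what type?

Chord tone (the fifth of B diminished triad).

B diminished triad contains B, D, F; F is the fifth, so it is a chord tone.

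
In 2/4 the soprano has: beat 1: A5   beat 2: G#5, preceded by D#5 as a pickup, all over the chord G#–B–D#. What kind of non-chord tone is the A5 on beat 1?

Appoggiatura.

The harmony at that moment is G# minor triad (G#, B, D#); A5 is not a chord tone.
It is approached by leap up from D#5 and left by step down to G#5.
Leap in, step out, metrically accented — an appoggiatura.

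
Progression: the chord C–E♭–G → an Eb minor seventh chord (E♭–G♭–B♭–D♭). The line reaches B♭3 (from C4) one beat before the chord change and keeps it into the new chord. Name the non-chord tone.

B♭3 is an anticipation.

The harmony at that moment is C minor triad (C, E♭, G); B♭3 is not a chord tone.
It is approached by step down from C4 and then sustained as the same pitch into the next harmony.
Arriving early and becoming a chord tone when the harmony changes — an anticipation.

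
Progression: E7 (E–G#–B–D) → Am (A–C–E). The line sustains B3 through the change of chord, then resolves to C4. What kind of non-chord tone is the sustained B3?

B3 is a retardation.

The harmony at that moment is A minor triad (A, C, E); B3 is not a chord tone.
It is held over (the same pitch as the preceding B3) and left by step up to C4.
Held over from the previous chord and resolving up by step — a retardation.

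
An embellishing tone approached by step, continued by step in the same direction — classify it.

Approach: by step. Departure: by step, continuing in the same direction.
Stepwise on both sides with no change of direction means the note fills in the space between two different chord tones — a passing tone. (Had it turned back to its starting note it would be a neighbor tone instead.)

Passing tone.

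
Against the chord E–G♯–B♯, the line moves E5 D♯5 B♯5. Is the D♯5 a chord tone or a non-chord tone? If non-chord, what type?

The harmony at that moment is E augmented triad (E, G♯, B♯); D♯5 is not a chord tone.
It is approached by step down from E5 and left by leap up to B♯5.
Step in, leap out — an escape tone.

Non-chord tone — an escape tone.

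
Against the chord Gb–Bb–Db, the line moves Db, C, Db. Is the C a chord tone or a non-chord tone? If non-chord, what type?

The harmony at that moment is Gb major triad (Gb, Bb, Db); C is not a chord tone.
It is approached by step down from Db and left by step up to Db.
Step away and step back to the same note — a neighbor tone (lower neighbor).

Non-chord tone — a neighbor tone.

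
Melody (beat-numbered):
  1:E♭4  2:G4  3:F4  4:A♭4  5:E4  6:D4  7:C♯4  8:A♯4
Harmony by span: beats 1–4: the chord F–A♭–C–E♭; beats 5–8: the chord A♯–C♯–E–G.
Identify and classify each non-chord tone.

G4 (beat 2) — appoggiatura; D4 (beat 6) — passing tone.

The harmony at that moment is F minor seventh chord (F, A♭, C, E♭); G4 is not a chord tone.
It is approached by leap up from E♭4 and left by step down to F4.
Leap in, step out — an appoggiatura.
The harmony at that moment is A♯ diminished seventh chord (A♯, C♯, E, G); D4 is not a chord tone.
It is approached by step down from E4 and left by step down to C♯4.
Step in, step out in the same direction — a passing tone.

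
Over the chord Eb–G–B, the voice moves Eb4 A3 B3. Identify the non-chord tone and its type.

A3 is an appoggiatura.

The harmony at that moment is Eb augmented triad (Eb, G, B); A3 is not a chord tone.
It is approached by leap down from Eb4 and left by step up to B3.
Leap in, step out — an appoggiatura.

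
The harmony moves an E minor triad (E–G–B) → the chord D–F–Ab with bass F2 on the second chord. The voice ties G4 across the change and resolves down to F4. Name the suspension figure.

At the second chord the bass is F2. The suspended G4 lies a ninth above the bass; after resolving down by step to F4, the interval above the bass becomes an octave.
Suspension figures are named by those two intervals: 9–8.

9–8 suspension.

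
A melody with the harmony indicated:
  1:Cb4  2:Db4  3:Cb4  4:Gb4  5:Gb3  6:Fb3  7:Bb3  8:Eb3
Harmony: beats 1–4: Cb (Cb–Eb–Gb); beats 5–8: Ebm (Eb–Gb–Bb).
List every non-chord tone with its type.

The harmony at that moment is Cb major triad (Cb, Eb, Gb); Db4 is not a chord tone.
It is approached by step up from Cb4 and left by step down to Cb4.
Step away and step back to the same note — a neighbor tone (upper neighbor).
The harmony at that moment is Eb minor triad (Eb, Gb, Bb); Fb3 is not a chord tone.
It is approached by step down from Gb3 and left by leap up to Bb3.
Step in, leap out — an escape tone.

Db4 (beat 2) — neighbor tone; Fb3 (beat 6) — escape tone.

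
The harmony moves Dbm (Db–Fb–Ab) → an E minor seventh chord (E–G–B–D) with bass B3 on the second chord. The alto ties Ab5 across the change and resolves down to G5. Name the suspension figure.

7–6 suspension.

At the second chord the bass is B3. The suspended Ab5 lies a seventh above the bass; after resolving down by step to G5, the interval above the bass becomes a sixth.
Suspension figures are named by those two intervals: 7–6.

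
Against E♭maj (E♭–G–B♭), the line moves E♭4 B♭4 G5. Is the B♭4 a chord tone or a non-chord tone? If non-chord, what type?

Chord tone (the fifth of Eb major triad).

Eb major triad contains E♭, G, B♭; B♭ is the fifth, so it is a chord tone.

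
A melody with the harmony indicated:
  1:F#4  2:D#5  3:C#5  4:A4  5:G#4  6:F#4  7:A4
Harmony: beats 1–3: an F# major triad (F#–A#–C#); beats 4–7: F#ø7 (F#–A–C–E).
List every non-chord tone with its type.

The harmony at that moment is F# major triad (F#, A#, C#); D#5 is not a chord tone.
It is approached by leap up from F#4 and left by step down to C#5.
Leap in, step out — an appoggiatura.
The harmony at that moment is F# half-diminished seventh chord (F#, A, C, E); G#4 is not a chord tone.
It is approached by step down from A4 and left by step down to F#4.
Step in, step out in the same direction — a passing tone.

D#5 (beat 2) — appoggiatura; G#4 (beat 5) — passing tone.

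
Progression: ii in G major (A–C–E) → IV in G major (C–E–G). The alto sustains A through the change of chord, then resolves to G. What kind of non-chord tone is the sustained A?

A is a suspension.

The harmony at that moment is C major triad (C, E, G); A is not a chord tone.
It is held over (the same pitch as the preceding A) and left by step down to G.
Held over from the previous chord and resolving down by step — a suspension.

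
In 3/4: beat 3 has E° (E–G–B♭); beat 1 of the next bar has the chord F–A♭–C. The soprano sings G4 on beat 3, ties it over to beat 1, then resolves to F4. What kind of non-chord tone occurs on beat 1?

Suspension.

The harmony at that moment is F minor triad (F, A♭, C); G4 is not a chord tone.
It is held over (the same pitch as the preceding G4) and left by step down to F4.
Held over from the previous chord and resolving down by step — a suspension.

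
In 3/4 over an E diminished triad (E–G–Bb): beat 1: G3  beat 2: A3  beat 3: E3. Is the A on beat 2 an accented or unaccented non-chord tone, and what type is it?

Unaccented escape tone.

The harmony at that moment is E diminished triad (E, G, Bb); A3 is not a chord tone.
It is approached by step up from G3 and left by leap down to E3.
Step in, leap out — an escape tone.
It falls on a weak beat, so it is unaccented.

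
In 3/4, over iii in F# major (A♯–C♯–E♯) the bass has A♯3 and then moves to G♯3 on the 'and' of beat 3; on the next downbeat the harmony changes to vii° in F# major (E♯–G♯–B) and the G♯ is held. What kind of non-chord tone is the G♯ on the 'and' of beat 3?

The harmony at that moment is A♯ minor triad (A♯, C♯, E♯); G♯3 is not a chord tone.
It is approached by step down from A♯3 and then sustained as the same pitch into the next harmony.
Arriving early and becoming a chord tone when the harmony changes — an anticipation.

Anticipation.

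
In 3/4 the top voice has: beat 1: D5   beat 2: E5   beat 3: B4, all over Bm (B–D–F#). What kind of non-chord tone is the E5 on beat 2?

The harmony at that moment is B minor triad (B, D, F#); E5 is not a chord tone.
It is approached by step up from D5 and left by leap down to B4.
Step in, leap out, on a weak beat — an escape tone.

Escape tone.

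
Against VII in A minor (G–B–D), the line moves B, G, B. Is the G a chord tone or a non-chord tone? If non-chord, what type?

G major triad contains G, B, D; G is the root, so it is a chord tone.

Chord tone (the root of G major triad).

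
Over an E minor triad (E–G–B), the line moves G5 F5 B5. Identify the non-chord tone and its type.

F5 is an escape tone.

The harmony at that moment is E minor triad (E, G, B); F5 is not a chord tone.
It is approached by step down from G5 and left by leap up to B5.
Step in, leap out — an escape tone.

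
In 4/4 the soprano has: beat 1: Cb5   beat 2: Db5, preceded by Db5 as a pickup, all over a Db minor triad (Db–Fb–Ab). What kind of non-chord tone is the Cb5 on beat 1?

The harmony at that moment is Db minor triad (Db, Fb, Ab); Cb5 is not a chord tone.
It is approached by step down from Db5 and left by step up to Db5.
Step away and step back to the same note — a neighbor tone (lower neighbor).

Lower neighbor tone.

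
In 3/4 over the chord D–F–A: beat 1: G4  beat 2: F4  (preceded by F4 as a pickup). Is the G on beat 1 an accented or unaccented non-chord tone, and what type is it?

Accented neighbor tone.

The harmony at that moment is D minor triad (D, F, A); G4 is not a chord tone.
It is approached by step up from F4 and left by step down to F4.
Step away and step back to the same note — a neighbor tone (upper neighbor).
It falls on the downbeat, so it is accented.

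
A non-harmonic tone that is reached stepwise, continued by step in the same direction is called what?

Approach: by step. Departure: by step, continuing in the same direction.
Stepwise on both sides with no change of direction means the note fills in the space between two different chord tones — a passing tone. (Had it turned back to its starting note it would be a neighbor tone instead.)

Passing tone.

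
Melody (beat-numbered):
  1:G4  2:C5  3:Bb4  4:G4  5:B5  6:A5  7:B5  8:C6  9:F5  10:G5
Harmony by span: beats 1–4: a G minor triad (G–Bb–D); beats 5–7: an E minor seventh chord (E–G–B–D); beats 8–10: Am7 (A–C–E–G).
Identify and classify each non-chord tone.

C5 (beat 2) — appoggiatura; A5 (beat 6) — neighbor tone; F5 (beat 9) — appoggiatura.

The harmony at that moment is G minor triad (G, Bb, D); C5 is not a chord tone.
It is approached by leap up from G4 and left by step down to Bb4.
Leap in, step out — an appoggiatura.
The harmony at that moment is E minor seventh chord (E, G, B, D); A5 is not a chord tone.
It is approached by step down from B5 and left by step up to B5.
Step away and step back to the same note — a neighbor tone (lower neighbor).
The harmony at that moment is A minor seventh chord (A, C, E, G); F5 is not a chord tone.
It is approached by leap down from C6 and left by step up to G5.
Leap in, step out — an appoggiatura.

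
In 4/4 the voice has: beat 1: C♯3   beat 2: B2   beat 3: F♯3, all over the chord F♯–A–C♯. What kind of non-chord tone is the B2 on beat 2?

Escape tone.

The harmony at that moment is F♯ minor triad (F♯, A, C♯); B2 is not a chord tone.
It is approached by step down from C♯3 and left by leap up to F♯3.
Step in, leap out, on a weak beat — an escape tone.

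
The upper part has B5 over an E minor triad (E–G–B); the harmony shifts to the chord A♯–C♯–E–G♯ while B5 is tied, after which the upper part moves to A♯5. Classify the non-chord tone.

B5 is a suspension.

The harmony at that moment is A♯ half-diminished seventh chord (A♯, C♯, E, G♯); B5 is not a chord tone.
It is held over (the same pitch as the preceding B5) and left by step down to A♯5.
Held over from the previous chord and resolving down by step — a suspension.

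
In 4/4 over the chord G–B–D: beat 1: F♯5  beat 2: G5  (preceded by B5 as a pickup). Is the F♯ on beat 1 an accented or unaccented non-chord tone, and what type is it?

Accented appoggiatura.

The harmony at that moment is G major triad (G, B, D); F♯5 is not a chord tone.
It is approached by leap down from B5 and left by step up to G5.
Leap in, step out — an appoggiatura.
It falls on the downbeat, so it is accented.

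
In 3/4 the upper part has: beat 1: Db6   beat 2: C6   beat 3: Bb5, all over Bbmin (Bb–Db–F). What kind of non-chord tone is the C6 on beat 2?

The harmony at that moment is Bb minor triad (Bb, Db, F); C6 is not a chord tone.
It is approached by step down from Db6 and left by step down to Bb5.
Step in, step out in the same direction — a passing tone.

Passing tone.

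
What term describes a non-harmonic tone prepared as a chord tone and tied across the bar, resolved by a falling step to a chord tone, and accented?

Approach: by preparation — the pitch is first a chord tone, then held (tied or repeated) while the harmony changes under it. Departure: down by step. Metric position: strong.
A prepared dissonance that resolves downward by step — a suspension. (The same figure resolving upward would be a retardation.)

Suspension.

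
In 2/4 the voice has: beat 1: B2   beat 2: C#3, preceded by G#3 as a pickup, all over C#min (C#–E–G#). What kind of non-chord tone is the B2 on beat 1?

The harmony at that moment is C# minor triad (C#, E, G#); B2 is not a chord tone.
It is approached by leap down from G#3 and left by step up to C#3.
Leap in, step out, metrically accented — an appoggiatura.

Appoggiatura.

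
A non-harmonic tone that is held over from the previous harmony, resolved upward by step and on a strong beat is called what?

Approach: by preparation — the pitch is first a chord tone, then held (tied or repeated) while the harmony changes under it. Departure: up by step. Metric position: strong.
A prepared dissonance that resolves upward by step — a retardation. (The same figure resolving downward would be a suspension.)

Retardation.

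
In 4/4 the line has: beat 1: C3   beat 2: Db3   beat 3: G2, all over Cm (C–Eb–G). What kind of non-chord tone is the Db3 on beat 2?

Escape tone.

The harmony at that moment is C minor triad (C, Eb, G); Db3 is not a chord tone.
It is approached by step up from C3 and left by leap down to G2.
Step in, leap out, on a weak beat — an escape tone.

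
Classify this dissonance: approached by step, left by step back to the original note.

Neighbor tone.

Approach: by step. Departure: by step in the opposite direction, back to the starting pitch.
Stepwise on both sides but reversing to return to the same chord tone — a neighbor tone. (Had it continued onward in the same direction it would be a passing tone instead.)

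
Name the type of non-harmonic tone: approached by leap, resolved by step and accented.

Approach: by leap. Departure: by step. Metric position: strong.
Leap in, step out, in a metrically strong position — an appoggiatura. (It is the mirror image of the escape tone, which steps in and leaps out from a weak position.)

Appoggiatura.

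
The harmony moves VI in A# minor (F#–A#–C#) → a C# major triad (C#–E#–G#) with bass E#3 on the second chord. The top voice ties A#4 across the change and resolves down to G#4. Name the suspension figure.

At the second chord the bass is E#3. The suspended A#4 lies a fourth above the bass; after resolving down by step to G#4, the interval above the bass becomes a third.
Suspension figures are named by those two intervals: 4–3.

4–3 suspension.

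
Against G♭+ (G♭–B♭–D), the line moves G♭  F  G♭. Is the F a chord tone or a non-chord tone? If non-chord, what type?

Non-chord tone — a neighbor tone.

The harmony at that moment is G♭ augmented triad (G♭, B♭, D); F is not a chord tone.
It is approached by step down from G♭ and left by step up to G♭.
Step away and step back to the same note — a neighbor tone (lower neighbor).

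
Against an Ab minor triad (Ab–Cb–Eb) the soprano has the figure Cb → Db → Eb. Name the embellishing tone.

Db is a passing tone.

The harmony at that moment is Ab minor triad (Ab, Cb, Eb); Db is not a chord tone.
It is approached by step up from Cb and left by step up to Eb.
Step in, step out in the same direction — a passing tone.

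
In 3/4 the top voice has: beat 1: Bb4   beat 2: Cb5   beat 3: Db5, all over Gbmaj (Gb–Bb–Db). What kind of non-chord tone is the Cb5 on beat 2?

Passing tone.

The harmony at that moment is Gb major triad (Gb, Bb, Db); Cb5 is not a chord tone.
It is approached by step up from Bb4 and left by step up to Db5.
Step in, step out in the same direction — a passing tone.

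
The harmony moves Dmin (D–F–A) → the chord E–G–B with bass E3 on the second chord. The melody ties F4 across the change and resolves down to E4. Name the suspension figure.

9–8 suspension.

At the second chord the bass is E3. The suspended F4 lies a ninth above the bass; after resolving down by step to E4, the interval above the bass becomes an octave.
Suspension figures are named by those two intervals: 9–8.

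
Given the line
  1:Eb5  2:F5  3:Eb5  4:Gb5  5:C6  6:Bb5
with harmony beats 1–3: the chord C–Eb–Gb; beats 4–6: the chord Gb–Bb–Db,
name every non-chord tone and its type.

The harmony at that moment is C diminished triad (C, Eb, Gb); F5 is not a chord tone.
It is approached by step up from Eb5 and left by step down to Eb5.
Step away and step back to the same note — a neighbor tone (upper neighbor).
The harmony at that moment is Gb major triad (Gb, Bb, Db); C6 is not a chord tone.
It is approached by leap up from Gb5 and left by step down to Bb5.
Leap in, step out — an appoggiatura.

F5 (beat 2) — neighbor tone; C6 (beat 5) — appoggiatura.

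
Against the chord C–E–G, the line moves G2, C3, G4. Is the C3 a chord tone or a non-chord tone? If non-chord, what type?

Chord tone (the root of C major triad).

C major triad contains C, E, G; C is the root, so it is a chord tone.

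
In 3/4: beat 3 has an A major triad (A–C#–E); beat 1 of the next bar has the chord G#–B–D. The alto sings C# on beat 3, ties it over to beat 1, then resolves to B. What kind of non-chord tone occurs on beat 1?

The harmony at that moment is G# diminished triad (G#, B, D); C# is not a chord tone.
It is held over (the same pitch as the preceding C#) and left by step down to B.
Held over from the previous chord and resolving down by step — a suspension.

Suspension.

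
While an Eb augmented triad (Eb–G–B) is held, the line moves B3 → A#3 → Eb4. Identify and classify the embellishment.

A#3 is an escape tone.

The harmony at that moment is Eb augmented triad (Eb, G, B); A#3 is not a chord tone.
It is approached by step down from B3 and left by leap up to Eb4.
Step in, leap out — an escape tone.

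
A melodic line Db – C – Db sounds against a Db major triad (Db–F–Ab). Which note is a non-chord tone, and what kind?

The harmony at that moment is Db major triad (Db, F, Ab); C is not a chord tone.
It is approached by step down from Db and left by step up to Db.
Step away and step back to the same note — a neighbor tone (lower neighbor).

C is a neighbor tone.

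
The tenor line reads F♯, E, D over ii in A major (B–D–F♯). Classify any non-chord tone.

The harmony at that moment is B minor triad (B, D, F♯); E is not a chord tone.
It is approached by step down from F♯ and left by step down to D.
Step in, step out in the same direction — a passing tone.

E is a passing tone.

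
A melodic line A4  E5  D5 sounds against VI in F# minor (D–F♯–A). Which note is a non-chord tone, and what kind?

E5 is an appoggiatura.

The harmony at that moment is D major triad (D, F♯, A); E5 is not a chord tone.
It is approached by leap up from A4 and left by step down to D5.
Leap in, step out — an appoggiatura.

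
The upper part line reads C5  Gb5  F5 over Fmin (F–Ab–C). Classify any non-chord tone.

Gb5 is an appoggiatura.

The harmony at that moment is F minor triad (F, Ab, C); Gb5 is not a chord tone.
It is approached by leap up from C5 and left by step down to F5.
Leap in, step out — an appoggiatura.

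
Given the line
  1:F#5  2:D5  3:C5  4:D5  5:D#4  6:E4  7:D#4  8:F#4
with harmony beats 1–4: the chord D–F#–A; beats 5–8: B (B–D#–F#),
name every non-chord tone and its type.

The harmony at that moment is D major triad (D, F#, A); C5 is not a chord tone.
It is approached by step down from D5 and left by step up to D5.
Step away and step back to the same note — a neighbor tone (lower neighbor).
The harmony at that moment is B major triad (B, D#, F#); E4 is not a chord tone.
It is approached by step up from D#4 and left by step down to D#4.
Step away and step back to the same note — a neighbor tone (upper neighbor).

C5 (beat 3) — neighbor tone; E4 (beat 6) — neighbor tone.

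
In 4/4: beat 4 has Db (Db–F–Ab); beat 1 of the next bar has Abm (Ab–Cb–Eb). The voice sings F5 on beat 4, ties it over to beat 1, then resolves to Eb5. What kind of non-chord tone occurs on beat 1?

The harmony at that moment is Ab minor triad (Ab, Cb, Eb); F5 is not a chord tone.
It is held over (the same pitch as the preceding F5) and left by step down to Eb5.
Held over from the previous chord and resolving down by step — a suspension.

Suspension.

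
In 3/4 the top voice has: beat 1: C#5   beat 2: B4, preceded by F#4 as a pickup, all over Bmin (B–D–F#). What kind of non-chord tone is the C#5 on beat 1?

Appoggiatura.

The harmony at that moment is B minor triad (B, D, F#); C#5 is not a chord tone.
It is approached by leap up from F#4 and left by step down to B4.
Leap in, step out, metrically accented — an appoggiatura.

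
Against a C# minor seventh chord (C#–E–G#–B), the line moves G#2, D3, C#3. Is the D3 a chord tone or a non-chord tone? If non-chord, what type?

Non-chord tone — an appoggiatura.

The harmony at that moment is C# minor seventh chord (C#, E, G#, B); D3 is not a chord tone.
It is approached by leap up from G#2 and left by step down to C#3.
Leap in, step out — an appoggiatura.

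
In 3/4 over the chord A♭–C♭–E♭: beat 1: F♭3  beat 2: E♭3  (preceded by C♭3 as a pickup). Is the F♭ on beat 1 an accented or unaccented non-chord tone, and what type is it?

Accented appoggiatura.

The harmony at that moment is A♭ minor triad (A♭, C♭, E♭); F♭3 is not a chord tone.
It is approached by leap up from C♭3 and left by step down to E♭3.
Leap in, step out — an appoggiatura.
It falls on the downbeat, so it is accented.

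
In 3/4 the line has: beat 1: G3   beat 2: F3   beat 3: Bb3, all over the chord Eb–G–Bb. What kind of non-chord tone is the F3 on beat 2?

The harmony at that moment is Eb major triad (Eb, G, Bb); F3 is not a chord tone.
It is approached by step down from G3 and left by leap up to Bb3.
Step in, leap out, on a weak beat — an escape tone.

Escape tone.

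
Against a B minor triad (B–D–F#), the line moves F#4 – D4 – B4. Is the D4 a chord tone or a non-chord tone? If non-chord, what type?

Chord tone (the third of B minor triad).

B minor triad contains B, D, F#; D is the third, so it is a chord tone.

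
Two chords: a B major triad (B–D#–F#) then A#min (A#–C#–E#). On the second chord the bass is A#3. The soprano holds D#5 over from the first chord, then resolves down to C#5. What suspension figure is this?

4–3 suspension.

At the second chord the bass is A#3. The suspended D#5 lies a fourth above the bass; after resolving down by step to C#5, the interval above the bass becomes a third.
Suspension figures are named by those two intervals: 4–3.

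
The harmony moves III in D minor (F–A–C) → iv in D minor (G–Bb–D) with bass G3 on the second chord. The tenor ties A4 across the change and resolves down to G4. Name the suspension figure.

9–8 suspension.

At the second chord the bass is G3. The suspended A4 lies a ninth above the bass; after resolving down by step to G4, the interval above the bass becomes an octave.
Suspension figures are named by those two intervals: 9–8.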